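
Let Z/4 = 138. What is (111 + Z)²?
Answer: 439569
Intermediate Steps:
Z = 552 (Z = 4*138 = 552)
(111 + Z)² = (111 + 552)² = 663² = 439569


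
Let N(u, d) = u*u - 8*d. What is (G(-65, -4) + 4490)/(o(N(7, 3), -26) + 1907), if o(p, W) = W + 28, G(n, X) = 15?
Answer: 4505/1909 ≈ 2.3599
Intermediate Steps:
N(u, d) = u**2 - 8*d
o(p, W) = 28 + W
(G(-65, -4) + 4490)/(o(N(7, 3), -26) + 1907) = (15 + 4490)/((28 - 26) + 1907) = 4505/(2 + 1907) = 4505/1909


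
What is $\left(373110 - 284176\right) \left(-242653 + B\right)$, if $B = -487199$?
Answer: $-64908657768$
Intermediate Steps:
$\left(373110 - 284176\right) \left(-242653 + B\right) = \left(373110 - 284176\right) \left(-242653 - 487199\right) = 88934 \left(-729852\right) = -64908657768$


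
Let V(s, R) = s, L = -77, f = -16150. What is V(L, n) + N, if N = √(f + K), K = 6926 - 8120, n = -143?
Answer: -77 + 8*I*√271 ≈ -77.0 + 131.7*I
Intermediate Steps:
K = -1194
N = 8*I*√271 (N = √(-16150 - 1194) = √(-17344) = 8*I*√271 ≈ 131.7*I)
V(L, n) + N = -77 + 8*I*√271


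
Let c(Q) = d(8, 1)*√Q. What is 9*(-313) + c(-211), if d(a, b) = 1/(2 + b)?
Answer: -2817 + I*√211/3 ≈ -2817.0 + 4.8419*I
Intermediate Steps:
c(Q) = √Q/3 (c(Q) = √Q/(2 + 1) = √Q/3)
9*(-313) + c(-211) = 9*(-313) + √(-211)/3 = -2817 + (I*√211)/3 = -2817 + I*√211/3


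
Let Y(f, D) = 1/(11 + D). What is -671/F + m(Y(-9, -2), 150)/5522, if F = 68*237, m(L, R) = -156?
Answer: -3109679/44496276 ≈ -0.069886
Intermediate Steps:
F = 16116
-671/F + m(Y(-9, -2), 150)/5522 = -671/16116 - 156/5522 = -671*1/16116 - 156*1/5522 = -671/16116 - 78/2761 = -3109679/44496276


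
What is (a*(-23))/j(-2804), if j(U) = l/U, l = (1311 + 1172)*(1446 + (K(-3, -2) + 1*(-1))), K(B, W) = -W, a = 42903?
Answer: 2766900276/3592901 ≈ 770.10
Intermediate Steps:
l = 3592901 (l = (1311 + 1172)*(1446 + (-1*(-2) + 1*(-1))) = 2483*(1446 + (2 - 1)) = 2483*(1446 + 1) = 2483*1447 = 3592901)
j(U) = 3592901/U
(a*(-23))/j(-2804) = (42903*(-23))/((3592901/(-2804))) = -986769/(3592901*(-1/2804)) = -986769/(-3592901/2804) = -986769*(-2804/3592901) = 2766900276/3592901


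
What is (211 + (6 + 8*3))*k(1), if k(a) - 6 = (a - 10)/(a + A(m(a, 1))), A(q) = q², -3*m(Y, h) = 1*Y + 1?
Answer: -723/13 ≈ -55.615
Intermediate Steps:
m(Y, h) = -⅓ - Y/3 (m(Y, h) = -(1*Y + 1)/3 = -(Y + 1)/3 = -(1 + Y)/3 = -⅓ - Y/3)
k(a) = 6 + (-10 + a)/(a + (-⅓ - a/3)²) (k(a) = 6 + (a - 10)/(a + (-⅓ - a/3)²) = 6 + (-10 + a)/(a + (-⅓ - a/3)²))
(211 + (6 + 8*3))*k(1) = (211 + (6 + 8*3))*(3*(-28 + 2*1² + 25*1)/(1 + 1² + 11*1)) = (211 + (6 + 24))*(3*(-28 + 2*1 + 25)/(1 + 1 + 11)) = (211 + 30)*(3*(-28 + 2 + 25)/13) = 241*(3*(1/13)*(-1)) = 241*(-3/13) = -723/13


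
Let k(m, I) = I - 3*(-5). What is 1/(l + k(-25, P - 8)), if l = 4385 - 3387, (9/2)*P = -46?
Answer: 9/8953 ≈ 0.0010052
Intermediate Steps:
P = -92/9 (P = (2/9)*(-46) = -92/9 ≈ -10.222)
l = 998
k(m, I) = 15 + I (k(m, I) = I + 15 = 15 + I)
1/(l + k(-25, P - 8)) = 1/(998 + (15 + (-92/9 - 8))) = 1/(998 + (15 - 164/9)) = 1/(998 - 29/9) = 1/(8953/9) = 9/8953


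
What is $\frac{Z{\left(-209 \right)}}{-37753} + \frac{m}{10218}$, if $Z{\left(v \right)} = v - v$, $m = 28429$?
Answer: $\frac{28429}{10218} \approx 2.7822$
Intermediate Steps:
$Z{\left(v \right)} = 0$
$\frac{Z{\left(-209 \right)}}{-37753} + \frac{m}{10218} = \frac{0}{-37753} + \frac{28429}{10218} = 0 \left(- \frac{1}{37753}\right) + 28429 \cdot \frac{1}{10218} = 0 + \frac{28429}{10218} = \frac{28429}{10218}$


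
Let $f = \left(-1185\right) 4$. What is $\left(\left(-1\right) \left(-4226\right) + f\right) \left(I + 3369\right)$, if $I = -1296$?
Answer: $-1065522$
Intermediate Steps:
$f = -4740$
$\left(\left(-1\right) \left(-4226\right) + f\right) \left(I + 3369\right) = \left(\left(-1\right) \left(-4226\right) - 4740\right) \left(-1296 + 3369\right) = \left(4226 - 4740\right) 2073 = \left(-514\right) 2073 = -1065522$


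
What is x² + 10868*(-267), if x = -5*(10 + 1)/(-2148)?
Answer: -13388423612399/4613904 ≈ -2.9018e+6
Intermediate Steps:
x = 55/2148 (x = -5*11*(-1/2148) = -55*(-1/2148) = 55/2148 ≈ 0.025605)
x² + 10868*(-267) = (55/2148)² + 10868*(-267) = 3025/4613904 - 2901756 = -13388423612399/4613904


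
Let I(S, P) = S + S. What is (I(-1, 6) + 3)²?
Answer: 1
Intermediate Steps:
I(S, P) = 2*S
(I(-1, 6) + 3)² = (2*(-1) + 3)² = (-2 + 3)² = 1² = 1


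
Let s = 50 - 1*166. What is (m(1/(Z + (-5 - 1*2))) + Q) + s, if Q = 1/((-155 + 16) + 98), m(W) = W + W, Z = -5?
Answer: -28583/246 ≈ -116.19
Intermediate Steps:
s = -116 (s = 50 - 166 = -116)
m(W) = 2*W
Q = -1/41 (Q = 1/(-139 + 98) = 1/(-41) = -1/41 ≈ -0.024390)
(m(1/(Z + (-5 - 1*2))) + Q) + s = (2/(-5 + (-5 - 1*2)) - 1/41) - 116 = (2/(-5 + (-5 - 2)) - 1/41) - 116 = (2/(-5 - 7) - 1/41) - 116 = (2/(-12) - 1/41) - 116 = (2*(-1/12) - 1/41) - 116 = (-⅙ - 1/41) - 116 = -47/246 - 116 = -28583/246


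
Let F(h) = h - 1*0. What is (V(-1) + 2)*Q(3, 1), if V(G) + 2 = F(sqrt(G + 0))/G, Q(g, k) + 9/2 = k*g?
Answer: 3*I/2 ≈ 1.5*I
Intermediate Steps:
Q(g, k) = -9/2 + g*k (Q(g, k) = -9/2 + k*g = -9/2 + g*k)
F(h) = h (F(h) = h + 0 = h)
V(G) = -2 + 1/sqrt(G) (V(G) = -2 + sqrt(G + 0)/G = -2 + sqrt(G)/G = -2 + 1/sqrt(G))
(V(-1) + 2)*Q(3, 1) = ((-2 + 1/sqrt(-1)) + 2)*(-9/2 + 3*1) = ((-2 - I) + 2)*(-9/2 + 3) = -I*(-3/2) = 3*I/2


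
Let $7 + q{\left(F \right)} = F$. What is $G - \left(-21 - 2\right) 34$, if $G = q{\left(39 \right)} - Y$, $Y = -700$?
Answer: $1514$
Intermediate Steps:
$q{\left(F \right)} = -7 + F$
$G = 732$ ($G = \left(-7 + 39\right) - -700 = 32 + 700 = 732$)
$G - \left(-21 - 2\right) 34 = 732 - \left(-21 - 2\right) 34 = 732 - \left(-23\right) 34 = 732 - -782 = 732 + 782 = 1514$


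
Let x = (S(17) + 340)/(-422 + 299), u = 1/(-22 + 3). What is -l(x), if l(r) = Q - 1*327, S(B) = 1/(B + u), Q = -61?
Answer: 388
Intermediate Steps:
u = -1/19 (u = 1/(-19) = -1/19 ≈ -0.052632)
S(B) = 1/(-1/19 + B) (S(B) = 1/(B - 1/19) = 1/(-1/19 + B))
x = -109499/39606 (x = (19/(-1 + 19*17) + 340)/(-422 + 299) = (19/(-1 + 323) + 340)/(-123) = (19/322 + 340)*(-1/123) = (109499/322)*(-1/123) = -109499/39606 ≈ -2.7647)
l(r) = -388 (l(r) = -61 - 1*327 = -61 - 327 = -388)
-l(x) = -1*(-388) = 388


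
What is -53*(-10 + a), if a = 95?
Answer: -4505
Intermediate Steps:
-53*(-10 + a) = -53*(-10 + 95) = -53*85 = -4505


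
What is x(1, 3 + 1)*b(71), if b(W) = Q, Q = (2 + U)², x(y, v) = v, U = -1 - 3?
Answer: 16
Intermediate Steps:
U = -4
Q = 4 (Q = (2 - 4)² = (-2)² = 4)
b(W) = 4
x(1, 3 + 1)*b(71) = (3 + 1)*4 = 4*4 = 16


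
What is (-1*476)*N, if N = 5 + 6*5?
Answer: -16660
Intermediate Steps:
N = 35 (N = 5 + 30 = 35)
(-1*476)*N = -1*476*35 = -476*35 = -16660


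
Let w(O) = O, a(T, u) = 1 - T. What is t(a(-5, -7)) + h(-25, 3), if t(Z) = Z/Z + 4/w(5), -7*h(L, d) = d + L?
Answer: 173/35 ≈ 4.9429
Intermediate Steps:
h(L, d) = -L/7 - d/7 (h(L, d) = -(d + L)/7 = -(L + d)/7 = -L/7 - d/7)
t(Z) = 9/5 (t(Z) = Z/Z + 4/5 = 1 + 4*(⅕) = 1 + ⅘ = 9/5)
t(a(-5, -7)) + h(-25, 3) = 9/5 + (-⅐*(-25) - ⅐*3) = 9/5 + (25/7 - 3/7) = 9/5 + 22/7 = 173/35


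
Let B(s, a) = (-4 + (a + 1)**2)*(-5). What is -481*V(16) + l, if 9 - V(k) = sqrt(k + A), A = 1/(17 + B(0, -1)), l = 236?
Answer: -4093 + 13*sqrt(21941) ≈ -2167.4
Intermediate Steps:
B(s, a) = 20 - 5*(1 + a)**2 (B(s, a) = (-4 + (1 + a)**2)*(-5) = 20 - 5*(1 + a)**2)
A = 1/37 (A = 1/(17 + (20 - 5*(1 - 1)**2)) = 1/(17 + (20 - 5*0**2)) = 1/(17 + (20 - 5*0)) = 1/(17 + (20 + 0)) = 1/(17 + 20) = 1/37 ≈ 0.027027)
V(k) = 9 - sqrt(1/37 + k) (V(k) = 9 - sqrt(k + 1/37) = 9 - sqrt(1/37 + k))
-481*V(16) + l = -481*(9 - sqrt(37 + 1369*16)/37) + 236 = -481*(9 - sqrt(37 + 21904)/37) + 236 = -481*(9 - sqrt(21941)/37) + 236 = (-4329 + 13*sqrt(21941)) + 236 = -4093 + 13*sqrt(21941)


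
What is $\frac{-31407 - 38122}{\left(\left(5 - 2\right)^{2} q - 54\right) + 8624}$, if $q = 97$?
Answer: $- \frac{69529}{9443} \approx -7.363$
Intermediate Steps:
$\frac{-31407 - 38122}{\left(\left(5 - 2\right)^{2} q - 54\right) + 8624} = \frac{-31407 - 38122}{\left(\left(5 - 2\right)^{2} \cdot 97 - 54\right) + 8624} = - \frac{69529}{\left(3^{2} \cdot 97 - 54\right) + 8624} = - \frac{69529}{\left(9 \cdot 97 - 54\right) + 8624} = - \frac{69529}{\left(873 - 54\right) + 8624} = - \frac{69529}{819 + 8624} = - \frac{69529}{9443}$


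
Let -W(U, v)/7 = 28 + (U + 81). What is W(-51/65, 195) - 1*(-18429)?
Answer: 1148647/65 ≈ 17672.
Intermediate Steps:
W(U, v) = -763 - 7*U (W(U, v) = -7*(28 + (U + 81)) = -7*(28 + (81 + U)) = -7*(109 + U) = -763 - 7*U)
W(-51/65, 195) - 1*(-18429) = (-763 - (-357)/65) - 1*(-18429) = (-763 - (-357)/65) + 18429 = (-763 - 7*(-51/65)) + 18429 = (-763 + 357/65) + 18429 = -49238/65 + 18429 = 1148647/65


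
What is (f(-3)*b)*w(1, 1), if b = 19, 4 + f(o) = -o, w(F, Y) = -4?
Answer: 76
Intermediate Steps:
f(o) = -4 - o
(f(-3)*b)*w(1, 1) = ((-4 - 1*(-3))*19)*(-4) = ((-4 + 3)*19)*(-4) = -1*19*(-4) = -19*(-4) = 76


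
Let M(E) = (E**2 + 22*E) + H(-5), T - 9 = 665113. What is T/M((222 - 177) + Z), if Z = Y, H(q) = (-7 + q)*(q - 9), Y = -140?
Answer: 665122/7103 ≈ 93.640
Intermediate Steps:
H(q) = (-9 + q)*(-7 + q) (H(q) = (-7 + q)*(-9 + q) = (-9 + q)*(-7 + q))
Z = -140
T = 665122 (T = 9 + 665113 = 665122)
M(E) = 168 + E**2 + 22*E (M(E) = (E**2 + 22*E) + (63 + (-5)**2 - 16*(-5)) = (E**2 + 22*E) + (63 + 25 + 80) = (E**2 + 22*E) + 168 = 168 + E**2 + 22*E)
T/M((222 - 177) + Z) = 665122/(168 + ((222 - 177) - 140)**2 + 22*((222 - 177) - 140)) = 665122/(168 + (45 - 140)**2 + 22*(45 - 140)) = 665122/(168 + (-95)**2 + 22*(-95)) = 665122/(168 + 9025 - 2090) = 665122/7103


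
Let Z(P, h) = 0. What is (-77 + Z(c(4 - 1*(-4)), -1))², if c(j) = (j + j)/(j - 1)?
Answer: 5929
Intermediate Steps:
c(j) = 2*j/(-1 + j) (c(j) = (2*j)/(-1 + j) = 2*j/(-1 + j))
(-77 + Z(c(4 - 1*(-4)), -1))² = (-77 + 0)² = (-77)² = 5929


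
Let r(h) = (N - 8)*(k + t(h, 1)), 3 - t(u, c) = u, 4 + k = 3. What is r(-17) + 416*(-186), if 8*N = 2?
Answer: -310093/4 ≈ -77523.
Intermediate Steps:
N = 1/4 (N = (1/8)*2 = 1/4 ≈ 0.25000)
k = -1 (k = -4 + 3 = -1)
t(u, c) = 3 - u
r(h) = -31/2 + 31*h/4 (r(h) = (1/4 - 8)*(-1 + (3 - h)) = -31*(2 - h)/4 = -31/2 + 31*h/4)
r(-17) + 416*(-186) = (-31/2 + (31/4)*(-17)) + 416*(-186) = (-31/2 - 527/4) - 77376 = -589/4 - 77376 = -310093/4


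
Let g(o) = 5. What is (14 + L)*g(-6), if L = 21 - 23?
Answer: 60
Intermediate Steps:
L = -2
(14 + L)*g(-6) = (14 - 2)*5 = 12*5 = 60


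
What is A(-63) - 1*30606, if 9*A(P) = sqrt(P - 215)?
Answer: -30606 + I*sqrt(278)/9 ≈ -30606.0 + 1.8526*I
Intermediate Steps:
A(P) = sqrt(-215 + P)/9 (A(P) = sqrt(P - 215)/9 = sqrt(-215 + P)/9)
A(-63) - 1*30606 = sqrt(-215 - 63)/9 - 1*30606 = sqrt(-278)/9 - 30606 = (I*sqrt(278))/9 - 30606 = I*sqrt(278)/9 - 30606 = -30606 + I*sqrt(278)/9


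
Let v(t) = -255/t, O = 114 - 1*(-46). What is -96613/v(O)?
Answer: 3091616/51 ≈ 60620.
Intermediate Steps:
O = 160 (O = 114 + 46 = 160)
-96613/v(O) = -96613/((-255/160)) = -96613/((-255*1/160)) = -96613/(-51/32) = -96613*(-32/51) = 3091616/51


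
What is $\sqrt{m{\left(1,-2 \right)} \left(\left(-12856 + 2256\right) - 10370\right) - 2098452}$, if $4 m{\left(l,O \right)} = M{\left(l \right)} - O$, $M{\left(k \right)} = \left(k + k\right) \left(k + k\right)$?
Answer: $13 i \sqrt{12603} \approx 1459.4 i$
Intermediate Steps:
$M{\left(k \right)} = 4 k^{2}$ ($M{\left(k \right)} = 2 k 2 k = 4 k^{2}$)
$m{\left(l,O \right)} = l^{2} - \frac{O}{4}$ ($m{\left(l,O \right)} = \frac{4 l^{2} - O}{4} = \frac{- O + 4 l^{2}}{4} = l^{2} - \frac{O}{4}$)
$\sqrt{m{\left(1,-2 \right)} \left(\left(-12856 + 2256\right) - 10370\right) - 2098452} = \sqrt{\left(1^{2} - - \frac{1}{2}\right) \left(\left(-12856 + 2256\right) - 10370\right) - 2098452} = \sqrt{\left(1 + \frac{1}{2}\right) \left(-10600 - 10370\right) - 2098452} = \sqrt{\frac{3}{2} \left(-20970\right) - 2098452} = \sqrt{-31455 - 2098452} = \sqrt{-2129907} = 13 i \sqrt{12603}$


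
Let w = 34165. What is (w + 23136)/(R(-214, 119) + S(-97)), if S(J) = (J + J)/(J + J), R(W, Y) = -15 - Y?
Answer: -57301/133 ≈ -430.83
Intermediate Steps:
S(J) = 1 (S(J) = (2*J)/((2*J)) = (2*J)*(1/(2*J)) = 1)
(w + 23136)/(R(-214, 119) + S(-97)) = (34165 + 23136)/((-15 - 1*119) + 1) = 57301/((-15 - 119) + 1) = 57301/(-134 + 1) = 57301/(-133) = 57301*(-1/133) = -57301/133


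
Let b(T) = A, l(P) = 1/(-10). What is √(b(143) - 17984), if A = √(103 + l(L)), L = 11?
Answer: √(-1798400 + 70*√210)/10 ≈ 134.07*I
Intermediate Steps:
l(P) = -⅒
A = 7*√210/10 (A = √(103 - ⅒) = √(1029/10) = 7*√210/10 ≈ 10.144)
b(T) = 7*√210/10
√(b(143) - 17984) = √(7*√210/10 - 17984) = √(-17984 + 7*√210/10)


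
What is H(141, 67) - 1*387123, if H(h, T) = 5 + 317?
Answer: -386801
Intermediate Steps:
H(h, T) = 322
H(141, 67) - 1*387123 = 322 - 1*387123 = 322 - 387123 = -386801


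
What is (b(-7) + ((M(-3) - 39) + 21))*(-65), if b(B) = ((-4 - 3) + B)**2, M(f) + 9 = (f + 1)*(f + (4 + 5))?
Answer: -10205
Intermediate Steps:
M(f) = -9 + (1 + f)*(9 + f) (M(f) = -9 + (f + 1)*(f + (4 + 5)) = -9 + (1 + f)*(f + 9) = -9 + (1 + f)*(9 + f))
b(B) = (-7 + B)**2
(b(-7) + ((M(-3) - 39) + 21))*(-65) = ((-7 - 7)**2 + ((-3*(10 - 3) - 39) + 21))*(-65) = ((-14)**2 + ((-3*7 - 39) + 21))*(-65) = (196 + ((-21 - 39) + 21))*(-65) = (196 + (-60 + 21))*(-65) = (196 - 39)*(-65) = 157*(-65) = -10205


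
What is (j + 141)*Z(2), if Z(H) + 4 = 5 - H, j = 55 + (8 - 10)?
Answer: -194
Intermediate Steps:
j = 53 (j = 55 - 2 = 53)
Z(H) = 1 - H (Z(H) = -4 + (5 - H) = 1 - H)
(j + 141)*Z(2) = (53 + 141)*(1 - 1*2) = 194*(1 - 2) = 194*(-1) = -194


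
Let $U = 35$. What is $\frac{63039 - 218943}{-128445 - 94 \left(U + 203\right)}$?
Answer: $\frac{155904}{150817} \approx 1.0337$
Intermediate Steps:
$\frac{63039 - 218943}{-128445 - 94 \left(U + 203\right)} = \frac{63039 - 218943}{-128445 - 94 \left(35 + 203\right)} = \frac{63039 - 218943}{-128445 - 22372} = - \frac{155904}{-128445 - 22372} = - \frac{155904}{-150817} = \left(-155904\right) \left(- \frac{1}{150817}\right) = \frac{155904}{150817}$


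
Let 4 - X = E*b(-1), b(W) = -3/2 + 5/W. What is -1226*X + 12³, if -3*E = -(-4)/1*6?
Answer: 60576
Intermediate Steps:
b(W) = -3/2 + 5/W (b(W) = -3*½ + 5/W = -3/2 + 5/W)
E = -8 (E = -(-(-4)/1)*6/3 = -(-(-4))*6/3 = -(-1*(-4))*6/3 = -4*6/3 = -⅓*24 = -8)
X = -48 (X = 4 - (-8)*(-3/2 + 5/(-1)) = 4 - (-8)*(-3/2 + 5*(-1)) = 4 - (-8)*(-3/2 - 5) = 4 - (-8)*(-13)/2 = 4 - 1*52 = 4 - 52 = -48)
-1226*X + 12³ = -1226*(-48) + 12³ = 58848 + 1728 = 60576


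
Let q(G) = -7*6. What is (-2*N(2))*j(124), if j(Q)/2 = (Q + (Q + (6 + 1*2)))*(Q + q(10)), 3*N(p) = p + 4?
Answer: -167936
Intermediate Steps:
N(p) = 4/3 + p/3 (N(p) = (p + 4)/3 = (4 + p)/3 = 4/3 + p/3)
q(G) = -42
j(Q) = 2*(-42 + Q)*(8 + 2*Q) (j(Q) = 2*((Q + (Q + (6 + 1*2)))*(Q - 42)) = 2*((Q + (Q + (6 + 2)))*(-42 + Q)) = 2*((Q + (Q + 8))*(-42 + Q)) = 2*((Q + (8 + Q))*(-42 + Q)) = 2*((8 + 2*Q)*(-42 + Q)) = 2*((-42 + Q)*(8 + 2*Q)) = 2*(-42 + Q)*(8 + 2*Q))
(-2*N(2))*j(124) = (-2*(4/3 + (⅓)*2))*(-672 - 152*124 + 4*124²) = (-2*(4/3 + ⅔))*(-672 - 18848 + 4*15376) = (-2*2)*(-672 - 18848 + 61504) = -4*41984 = -167936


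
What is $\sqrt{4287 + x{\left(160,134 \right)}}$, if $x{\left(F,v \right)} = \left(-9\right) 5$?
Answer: $\sqrt{4242} \approx 65.131$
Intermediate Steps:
$x{\left(F,v \right)} = -45$
$\sqrt{4287 + x{\left(160,134 \right)}} = \sqrt{4287 - 45} = \sqrt{4242}$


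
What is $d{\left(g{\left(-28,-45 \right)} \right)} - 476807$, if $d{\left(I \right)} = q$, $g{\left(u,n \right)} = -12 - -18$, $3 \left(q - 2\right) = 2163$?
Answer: $-476084$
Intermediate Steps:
$q = 723$ ($q = 2 + \frac{1}{3} \cdot 2163 = 2 + 721 = 723$)
$g{\left(u,n \right)} = 6$ ($g{\left(u,n \right)} = -12 + 18 = 6$)
$d{\left(I \right)} = 723$
$d{\left(g{\left(-28,-45 \right)} \right)} - 476807 = 723 - 476807 = -476084$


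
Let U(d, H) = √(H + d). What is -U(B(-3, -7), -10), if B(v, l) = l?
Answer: -I*√17 ≈ -4.1231*I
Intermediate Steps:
-U(B(-3, -7), -10) = -√(-10 - 7) = -√(-17) = -I*√17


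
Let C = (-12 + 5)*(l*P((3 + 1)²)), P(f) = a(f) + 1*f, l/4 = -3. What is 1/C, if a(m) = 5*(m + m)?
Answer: 1/14784 ≈ 6.7641e-5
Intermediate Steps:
l = -12 (l = 4*(-3) = -12)
a(m) = 10*m (a(m) = 5*(2*m) = 10*m)
P(f) = 11*f (P(f) = 10*f + 1*f = 10*f + f = 11*f)
C = 14784 (C = (-12 + 5)*(-132*(3 + 1)²) = -(-84)*11*4² = -(-84)*11*16 = -(-84)*176 = -7*(-2112) = 14784)
1/C = 1/14784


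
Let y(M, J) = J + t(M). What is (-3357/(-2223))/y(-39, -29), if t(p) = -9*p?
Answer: 373/79534 ≈ 0.0046898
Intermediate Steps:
y(M, J) = J - 9*M
(-3357/(-2223))/y(-39, -29) = (-3357/(-2223))/(-29 - 9*(-39)) = (-3357*(-1/2223))/(-29 + 351) = (373/247)/322 = (373/247)*(1/322) = 373/79534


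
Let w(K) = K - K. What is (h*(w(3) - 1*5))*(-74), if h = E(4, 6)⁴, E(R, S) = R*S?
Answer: 122757120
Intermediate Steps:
w(K) = 0
h = 331776 (h = (4*6)⁴ = 24⁴ = 331776)
(h*(w(3) - 1*5))*(-74) = (331776*(0 - 1*5))*(-74) = (331776*(0 - 5))*(-74) = (331776*(-5))*(-74) = -1658880*(-74) = 122757120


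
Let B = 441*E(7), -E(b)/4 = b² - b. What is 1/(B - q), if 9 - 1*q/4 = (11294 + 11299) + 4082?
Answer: 1/32576 ≈ 3.0697e-5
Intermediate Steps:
q = -106664 (q = 36 - 4*((11294 + 11299) + 4082) = 36 - 4*(22593 + 4082) = 36 - 4*26675 = 36 - 106700 = -106664)
E(b) = -4*b² + 4*b (E(b) = -4*(b² - b) = -4*b² + 4*b)
B = -74088 (B = 441*(4*7*(1 - 1*7)) = 441*(4*7*(1 - 7)) = 441*(4*7*(-6)) = 441*(-168) = -74088)
1/(B - q) = 1/(-74088 - 1*(-106664)) = 1/(-74088 + 106664) = 1/32576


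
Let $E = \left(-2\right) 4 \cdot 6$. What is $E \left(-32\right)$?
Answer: $1536$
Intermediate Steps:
$E = -48$ ($E = \left(-8\right) 6 = -48$)
$E \left(-32\right) = \left(-48\right) \left(-32\right) = 1536$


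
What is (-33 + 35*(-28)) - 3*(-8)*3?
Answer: -941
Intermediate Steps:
(-33 + 35*(-28)) - 3*(-8)*3 = (-33 - 980) - (-24)*3 = -1013 - 1*(-72) = -1013 + 72 = -941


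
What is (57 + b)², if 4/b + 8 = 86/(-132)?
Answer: 1042192089/326041 ≈ 3196.5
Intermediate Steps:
b = -264/571 (b = 4/(-8 + 86/(-132)) = 4/(-8 + 86*(-1/132)) = 4/(-8 - 43/66) = 4/(-571/66) = 4*(-66/571) = -264/571 ≈ -0.46235)
(57 + b)² = (57 - 264/571)² = (32283/571)² = 1042192089/326041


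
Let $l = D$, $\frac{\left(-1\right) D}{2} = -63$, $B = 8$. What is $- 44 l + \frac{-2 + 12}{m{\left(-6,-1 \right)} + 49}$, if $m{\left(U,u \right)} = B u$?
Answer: $- \frac{227294}{41} \approx -5543.8$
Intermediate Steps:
$D = 126$ ($D = \left(-2\right) \left(-63\right) = 126$)
$m{\left(U,u \right)} = 8 u$
$l = 126$
$- 44 l + \frac{-2 + 12}{m{\left(-6,-1 \right)} + 49} = \left(-44\right) 126 + \frac{-2 + 12}{8 \left(-1\right) + 49} = -5544 + \frac{10}{-8 + 49} = -5544 + \frac{10}{41} = - \frac{227294}{41}$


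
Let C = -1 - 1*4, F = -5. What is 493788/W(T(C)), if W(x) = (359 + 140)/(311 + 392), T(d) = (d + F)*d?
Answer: 347132964/499 ≈ 6.9566e+5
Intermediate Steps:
C = -5 (C = -1 - 4 = -5)
T(d) = d*(-5 + d) (T(d) = (d - 5)*d = (-5 + d)*d = d*(-5 + d))
W(x) = 499/703
493788/W(T(C)) = 493788/(499/703) = 493788*(703/499) = 347132964/499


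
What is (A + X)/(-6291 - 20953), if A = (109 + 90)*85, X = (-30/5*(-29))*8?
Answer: -18307/27244 ≈ -0.67196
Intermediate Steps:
X = 1392 (X = (-30*⅕*(-29))*8 = -6*(-29)*8 = 174*8 = 1392)
A = 16915 (A = 199*85 = 16915)
(A + X)/(-6291 - 20953) = (16915 + 1392)/(-6291 - 20953) = 18307/(-27244) = 18307*(-1/27244) = -18307/27244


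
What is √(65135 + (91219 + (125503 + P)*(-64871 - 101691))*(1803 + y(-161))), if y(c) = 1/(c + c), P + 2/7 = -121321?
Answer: 15*I*√578625519647046/322 ≈ 1.1206e+6*I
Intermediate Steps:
P = -849249/7 (P = -2/7 - 121321 = -849249/7 ≈ -1.2132e+5)
y(c) = 1/(2*c)
√(65135 + (91219 + (125503 + P)*(-64871 - 101691))*(1803 + y(-161))) = √(65135 + (91219 + (125503 - 849249/7)*(-64871 - 101691))*(1803 + (½)/(-161))) = √(65135 + (91219 + (29272/7)*(-166562))*(1803 + (½)*(-1/161))) = √(65135 + (91219 - 4875602864/7)*(1803 - 1/322)) = √(65135 - 4874964331/7*580565/322) = √(65135 - 2830233666827015/2254) = √(-2830233520012725/2254) = 15*I*√578625519647046/322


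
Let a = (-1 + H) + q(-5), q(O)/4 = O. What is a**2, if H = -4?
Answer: 625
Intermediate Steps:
q(O) = 4*O
a = -25 (a = (-1 - 4) + 4*(-5) = -5 - 20 = -25)
a**2 = (-25)**2 = 625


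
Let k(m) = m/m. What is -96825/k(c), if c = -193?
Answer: -96825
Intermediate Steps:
k(m) = 1
-96825/k(c) = -96825/1 = -96825*1 = -96825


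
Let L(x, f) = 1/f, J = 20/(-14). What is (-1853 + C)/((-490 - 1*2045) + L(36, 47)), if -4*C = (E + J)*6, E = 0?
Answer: 152233/208502 ≈ 0.73013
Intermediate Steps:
J = -10/7 (J = 20*(-1/14) = -10/7 ≈ -1.4286)
C = 15/7 (C = -(0 - 10/7)*6/4 = -(-5)*6/14 = -1/4*(-60/7) = 15/7 ≈ 2.1429)
(-1853 + C)/((-490 - 1*2045) + L(36, 47)) = (-1853 + 15/7)/((-490 - 1*2045) + 1/47) = -12956/(7*((-490 - 2045) + 1/47)) = -12956/(7*(-2535 + 1/47)) = -12956/(7*(-119144/47)) = -12956/7*(-47/119144) = 152233/208502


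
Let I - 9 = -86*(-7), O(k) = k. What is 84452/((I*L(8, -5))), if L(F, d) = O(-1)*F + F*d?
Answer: -21113/7332 ≈ -2.8796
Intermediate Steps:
L(F, d) = -F + F*d
I = 611 (I = 9 - 86*(-7) = 9 + 602 = 611)
84452/((I*L(8, -5))) = 84452/((611*(8*(-1 - 5)))) = 84452/((611*(8*(-6)))) = 84452/((611*(-48))) = 84452/(-29328) = 84452*(-1/29328) = -21113/7332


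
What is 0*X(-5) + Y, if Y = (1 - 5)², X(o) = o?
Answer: 16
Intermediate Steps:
Y = 16 (Y = (-4)² = 16)
0*X(-5) + Y = 0*(-5) + 16 = 0 + 16 = 16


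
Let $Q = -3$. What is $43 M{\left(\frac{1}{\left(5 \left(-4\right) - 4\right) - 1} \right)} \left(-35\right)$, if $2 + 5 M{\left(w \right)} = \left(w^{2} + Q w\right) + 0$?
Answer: $\frac{353374}{625} \approx 565.4$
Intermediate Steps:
$M{\left(w \right)} = - \frac{2}{5} - \frac{3 w}{5} + \frac{w^{2}}{5}$ ($M{\left(w \right)} = - \frac{2}{5} + \frac{\left(w^{2} - 3 w\right) + 0}{5} = - \frac{2}{5} + \frac{w^{2} - 3 w}{5} = - \frac{2}{5} + \left(- \frac{3 w}{5} + \frac{w^{2}}{5}\right) = - \frac{2}{5} - \frac{3 w}{5} + \frac{w^{2}}{5}$)
$43 M{\left(\frac{1}{\left(5 \left(-4\right) - 4\right) - 1} \right)} \left(-35\right) = 43 \left(- \frac{2}{5} - \frac{3}{5 \left(\left(5 \left(-4\right) - 4\right) - 1\right)} + \frac{\left(\frac{1}{\left(5 \left(-4\right) - 4\right) - 1}\right)^{2}}{5}\right) \left(-35\right) = 43 \left(- \frac{2}{5} - \frac{3}{5 \left(\left(-20 - 4\right) - 1\right)} + \frac{\left(\frac{1}{\left(-20 - 4\right) - 1}\right)^{2}}{5}\right) \left(-35\right) = 43 \left(- \frac{2}{5} - \frac{3}{5 \left(-24 - 1\right)} + \frac{\left(\frac{1}{-24 - 1}\right)^{2}}{5}\right) \left(-35\right) = 43 \left(- \frac{2}{5} - \frac{3}{5 \left(-25\right)} + \frac{\left(\frac{1}{-25}\right)^{2}}{5}\right) \left(-35\right) = 43 \left(- \frac{2}{5} - - \frac{3}{125} + \frac{\left(- \frac{1}{25}\right)^{2}}{5}\right) \left(-35\right) = 43 \left(- \frac{2}{5} + \frac{3}{125} + \frac{1}{5} \cdot \frac{1}{625}\right) \left(-35\right) = 43 \left(- \frac{2}{5} + \frac{3}{125} + \frac{1}{3125}\right) \left(-35\right) = 43 \left(- \frac{1174}{3125}\right) \left(-35\right) = \left(- \frac{50482}{3125}\right) \left(-35\right) = \frac{353374}{625}$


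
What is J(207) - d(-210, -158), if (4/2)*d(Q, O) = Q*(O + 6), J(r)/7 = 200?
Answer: -14560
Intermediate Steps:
J(r) = 1400 (J(r) = 7*200 = 1400)
d(Q, O) = Q*(6 + O)/2 (d(Q, O) = (Q*(O + 6))/2 = (Q*(6 + O))/2 = Q*(6 + O)/2)
J(207) - d(-210, -158) = 1400 - (-210)*(6 - 158)/2 = 1400 - (-210)*(-152)/2 = 1400 - 1*15960 = 1400 - 15960 = -14560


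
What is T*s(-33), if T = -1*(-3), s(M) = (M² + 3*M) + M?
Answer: 2871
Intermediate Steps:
s(M) = M² + 4*M
T = 3
T*s(-33) = 3*(-33*(4 - 33)) = 3*(-33*(-29)) = 3*957 = 2871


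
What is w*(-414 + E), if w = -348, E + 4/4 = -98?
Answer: 178524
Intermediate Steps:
E = -99 (E = -1 - 98 = -99)
w*(-414 + E) = -348*(-414 - 99) = -348*(-513) = 178524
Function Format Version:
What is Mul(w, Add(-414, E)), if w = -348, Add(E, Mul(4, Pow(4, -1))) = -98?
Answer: 178524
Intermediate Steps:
E = -99 (E = Add(-1, -98) = -99)
Mul(w, Add(-414, E)) = Mul(-348, Add(-414, -99)) = Mul(-348, -513) = 178524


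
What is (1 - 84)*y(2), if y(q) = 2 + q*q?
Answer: -498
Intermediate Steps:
y(q) = 2 + q**2
(1 - 84)*y(2) = (1 - 84)*(2 + 2**2) = -83*(2 + 4) = -83*6 = -498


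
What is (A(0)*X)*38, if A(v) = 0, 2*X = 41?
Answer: 0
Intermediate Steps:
X = 41/2 (X = (1/2)*41 = 41/2 ≈ 20.500)
(A(0)*X)*38 = (0*(41/2))*38 = 0*38 = 0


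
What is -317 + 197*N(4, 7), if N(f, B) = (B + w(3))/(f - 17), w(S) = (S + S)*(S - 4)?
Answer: -4318/13 ≈ -332.15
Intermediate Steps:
w(S) = 2*S*(-4 + S) (w(S) = (2*S)*(-4 + S) = 2*S*(-4 + S))
N(f, B) = (-6 + B)/(-17 + f) (N(f, B) = (B + 2*3*(-4 + 3))/(f - 17) = (B + 2*3*(-1))/(-17 + f) = (B - 6)/(-17 + f) = (-6 + B)/(-17 + f))
-317 + 197*N(4, 7) = -317 + 197*((-6 + 7)/(-17 + 4)) = -317 + 197*(1/(-13)) = -317 + 197*(-1/13*1) = -317 + 197*(-1/13) = -317 - 197/13 = -4318/13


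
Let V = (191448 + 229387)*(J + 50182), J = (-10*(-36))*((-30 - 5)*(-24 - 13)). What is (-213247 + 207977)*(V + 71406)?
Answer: -1145232608281520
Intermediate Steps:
J = 466200 (J = 360*(-35*(-37)) = 360*1295 = 466200)
V = 217311618970 (V = (191448 + 229387)*(466200 + 50182) = 420835*516382 = 217311618970)
(-213247 + 207977)*(V + 71406) = (-213247 + 207977)*(217311618970 + 71406) = -5270*217311690376 = -1145232608281520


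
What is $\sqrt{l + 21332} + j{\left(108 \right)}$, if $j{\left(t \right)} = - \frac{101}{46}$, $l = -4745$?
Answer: $- \frac{101}{46} + 3 \sqrt{1843} \approx 126.59$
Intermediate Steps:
$j{\left(t \right)} = - \frac{101}{46}$ ($j{\left(t \right)} = \left(-101\right) \frac{1}{46} = - \frac{101}{46}$)
$\sqrt{l + 21332} + j{\left(108 \right)} = \sqrt{-4745 + 21332} - \frac{101}{46} = \sqrt{16587} - \frac{101}{46} = 3 \sqrt{1843} - \frac{101}{46} = - \frac{101}{46} + 3 \sqrt{1843}$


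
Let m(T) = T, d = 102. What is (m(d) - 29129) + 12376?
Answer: -16651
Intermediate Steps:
(m(d) - 29129) + 12376 = (102 - 29129) + 12376 = -29027 + 12376 = -16651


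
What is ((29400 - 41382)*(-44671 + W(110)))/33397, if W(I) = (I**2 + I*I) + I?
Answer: 243965502/33397 ≈ 7305.0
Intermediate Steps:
W(I) = I + 2*I**2 (W(I) = (I**2 + I**2) + I = 2*I**2 + I = I + 2*I**2)
((29400 - 41382)*(-44671 + W(110)))/33397 = ((29400 - 41382)*(-44671 + 110*(1 + 2*110)))/33397 = -11982*(-44671 + 110*(1 + 220))*(1/33397) = -11982*(-44671 + 110*221)*(1/33397) = -11982*(-44671 + 24310)*(1/33397) = -11982*(-20361)*(1/33397) = 243965502*(1/33397) = 243965502/33397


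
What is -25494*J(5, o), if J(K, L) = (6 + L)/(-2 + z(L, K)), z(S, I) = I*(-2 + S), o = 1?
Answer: 25494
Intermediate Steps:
J(K, L) = (6 + L)/(-2 + K*(-2 + L))
-25494*J(5, o) = -25494*(6 + 1)/(-2 + 5*(-2 + 1)) = -25494*7/(-2 + 5*(-1)) = -25494*7/(-2 - 5) = -25494*7/(-7) = -(-3642)*7 = -25494*(-1) = 25494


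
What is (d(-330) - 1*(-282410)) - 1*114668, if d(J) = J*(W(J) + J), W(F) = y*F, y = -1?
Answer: 167742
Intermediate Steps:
W(F) = -F
d(J) = 0 (d(J) = J*(-J + J) = J*0 = 0)
(d(-330) - 1*(-282410)) - 1*114668 = (0 - 1*(-282410)) - 1*114668 = (0 + 282410) - 114668 = 282410 - 114668 = 167742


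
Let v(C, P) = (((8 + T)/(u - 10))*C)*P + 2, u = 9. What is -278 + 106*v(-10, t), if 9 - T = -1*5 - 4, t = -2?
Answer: -55186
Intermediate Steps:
T = 18 (T = 9 - (-1*5 - 4) = 9 - (-5 - 4) = 9 - 1*(-9) = 9 + 9 = 18)
v(C, P) = 2 - 26*C*P (v(C, P) = (((8 + 18)/(9 - 10))*C)*P + 2 = ((26/(-1))*C)*P + 2 = ((26*(-1))*C)*P + 2 = (-26*C)*P + 2 = -26*C*P + 2 = 2 - 26*C*P)
-278 + 106*v(-10, t) = -278 + 106*(2 - 26*(-10)*(-2)) = -278 + 106*(2 - 520) = -278 + 106*(-518) = -278 - 54908 = -55186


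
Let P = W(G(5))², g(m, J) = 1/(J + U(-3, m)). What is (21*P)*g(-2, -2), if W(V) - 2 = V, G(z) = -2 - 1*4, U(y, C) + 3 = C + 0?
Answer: -48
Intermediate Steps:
U(y, C) = -3 + C (U(y, C) = -3 + (C + 0) = -3 + C)
G(z) = -6 (G(z) = -2 - 4 = -6)
g(m, J) = 1/(-3 + J + m) (g(m, J) = 1/(J + (-3 + m)) = 1/(-3 + J + m))
W(V) = 2 + V
P = 16 (P = (2 - 6)² = (-4)² = 16)
(21*P)*g(-2, -2) = (21*16)/(-3 - 2 - 2) = 336/(-7) = 336*(-⅐) = -48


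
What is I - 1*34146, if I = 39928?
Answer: 5782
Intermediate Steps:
I - 1*34146 = 39928 - 1*34146 = 39928 - 34146 = 5782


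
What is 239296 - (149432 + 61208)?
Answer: 28656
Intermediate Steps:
239296 - (149432 + 61208) = 239296 - 1*210640 = 239296 - 210640 = 28656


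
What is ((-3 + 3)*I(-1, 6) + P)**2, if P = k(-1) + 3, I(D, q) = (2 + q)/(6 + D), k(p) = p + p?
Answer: 1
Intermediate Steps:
k(p) = 2*p
I(D, q) = (2 + q)/(6 + D)
P = 1 (P = 2*(-1) + 3 = -2 + 3 = 1)
((-3 + 3)*I(-1, 6) + P)**2 = ((-3 + 3)*((2 + 6)/(6 - 1)) + 1)**2 = (0*(8/5) + 1)**2 = (0 + 1)**2 = 1**2 = 1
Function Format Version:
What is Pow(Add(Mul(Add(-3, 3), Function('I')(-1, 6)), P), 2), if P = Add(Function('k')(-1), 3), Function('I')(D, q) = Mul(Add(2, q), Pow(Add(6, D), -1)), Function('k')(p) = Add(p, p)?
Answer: 1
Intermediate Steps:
Function('k')(p) = Mul(2, p)
Function('I')(D, q) = Mul(Pow(Add(6, D), -1), Add(2, q))
P = 1 (P = Add(Mul(2, -1), 3) = Add(-2, 3) = 1)
Pow(Add(Mul(Add(-3, 3), Function('I')(-1, 6)), P), 2) = Pow(Add(Mul(Add(-3, 3), Mul(Pow(Add(6, -1), -1), Add(2, 6))), 1), 2) = Pow(Add(Mul(0, Mul(Pow(5, -1), 8)), 1), 2) = Pow(Add(Mul(0, Mul(Rational(1, 5), 8)), 1), 2) = Pow(Add(Mul(0, Rational(8, 5)), 1), 2) = Pow(Add(0, 1), 2) = Pow(1, 2) = 1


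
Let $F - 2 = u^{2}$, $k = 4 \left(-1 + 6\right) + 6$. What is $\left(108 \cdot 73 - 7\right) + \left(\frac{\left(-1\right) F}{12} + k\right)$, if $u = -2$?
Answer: $\frac{15805}{2} \approx 7902.5$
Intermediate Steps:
$k = 26$ ($k = 4 \cdot 5 + 6 = 20 + 6 = 26$)
$F = 6$ ($F = 2 + \left(-2\right)^{2} = 2 + 4 = 6$)
$\left(108 \cdot 73 - 7\right) + \left(\frac{\left(-1\right) F}{12} + k\right) = \left(108 \cdot 73 - 7\right) + \left(\frac{\left(-1\right) 6}{12} + 26\right) = \left(7884 - 7\right) + \left(\left(-6\right) \frac{1}{12} + 26\right) = 7877 + \left(- \frac{1}{2} + 26\right) = 7877 + \frac{51}{2} = \frac{15805}{2}$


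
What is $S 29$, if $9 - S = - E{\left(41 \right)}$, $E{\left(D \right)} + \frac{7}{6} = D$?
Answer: $\frac{8497}{6} \approx 1416.2$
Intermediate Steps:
$E{\left(D \right)} = - \frac{7}{6} + D$
$S = \frac{293}{6}$ ($S = 9 - - (- \frac{7}{6} + 41) = 9 - \left(-1\right) \frac{239}{6} = 9 - - \frac{239}{6} = 9 + \frac{239}{6} = \frac{293}{6} \approx 48.833$)
$S 29 = \frac{293}{6} \cdot 29 = \frac{8497}{6}$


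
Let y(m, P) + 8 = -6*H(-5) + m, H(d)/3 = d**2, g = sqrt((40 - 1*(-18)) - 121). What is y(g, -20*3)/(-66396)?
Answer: 229/33198 - I*sqrt(7)/22132 ≈ 0.006898 - 0.00011954*I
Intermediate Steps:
g = 3*I*sqrt(7) (g = sqrt((40 + 18) - 121) = sqrt(58 - 121) = sqrt(-63) = 3*I*sqrt(7) ≈ 7.9373*I)
H(d) = 3*d**2
y(m, P) = -458 + m (y(m, P) = -8 + (-18*(-5)**2 + m) = -8 + (-18*25 + m) = -8 + (-6*75 + m) = -8 + (-450 + m) = -458 + m)
y(g, -20*3)/(-66396) = (-458 + 3*I*sqrt(7))/(-66396) = (-458 + 3*I*sqrt(7))*(-1/66396) = 229/33198 - I*sqrt(7)/22132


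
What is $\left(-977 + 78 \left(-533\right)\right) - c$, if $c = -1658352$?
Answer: $1615801$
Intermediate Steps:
$\left(-977 + 78 \left(-533\right)\right) - c = \left(-977 + 78 \left(-533\right)\right) - -1658352 = \left(-977 - 41574\right) + 1658352 = -42551 + 1658352 = 1615801$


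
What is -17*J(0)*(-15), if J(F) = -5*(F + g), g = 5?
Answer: -6375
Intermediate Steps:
J(F) = -25 - 5*F (J(F) = -5*(F + 5) = -5*(5 + F) = -25 - 5*F)
-17*J(0)*(-15) = -17*(-25 - 5*0)*(-15) = -17*(-25 + 0)*(-15) = -17*(-25)*(-15) = 425*(-15) = -6375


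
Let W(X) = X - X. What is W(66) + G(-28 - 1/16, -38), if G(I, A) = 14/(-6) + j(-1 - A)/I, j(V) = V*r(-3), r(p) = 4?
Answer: -10247/1347 ≈ -7.6073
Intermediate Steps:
W(X) = 0
j(V) = 4*V (j(V) = V*4 = 4*V)
G(I, A) = -7/3 + (-4 - 4*A)/I (G(I, A) = 14/(-6) + (4*(-1 - A))/I = 14*(-1/6) + (-4 - 4*A)/I = -7/3 + (-4 - 4*A)/I)
W(66) + G(-28 - 1/16, -38) = 0 + (-12 - 12*(-38) - 7*(-28 - 1/16))/(3*(-28 - 1/16)) = 0 + (-12 + 456 - 7*(-28 - 1*1/16))/(3*(-28 - 1*1/16)) = 0 + (-12 + 456 - 7*(-28 - 1/16))/(3*(-28 - 1/16)) = 0 + (-12 + 456 - 7*(-449/16))/(3*(-449/16)) = 0 + (1/3)*(-16/449)*(-12 + 456 + 3143/16) = 0 + (1/3)*(-16/449)*(10247/16) = 0 - 10247/1347 = -10247/1347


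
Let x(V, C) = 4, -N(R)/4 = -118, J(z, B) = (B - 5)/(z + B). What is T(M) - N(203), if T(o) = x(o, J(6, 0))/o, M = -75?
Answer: -35404/75 ≈ -472.05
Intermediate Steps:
J(z, B) = (-5 + B)/(B + z)
N(R) = 472 (N(R) = -4*(-118) = 472)
T(o) = 4/o
T(M) - N(203) = 4/(-75) - 1*472 = 4*(-1/75) - 472 = -4/75 - 472 = -35404/75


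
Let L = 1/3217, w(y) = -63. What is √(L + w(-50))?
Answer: I*√651989390/3217 ≈ 7.9372*I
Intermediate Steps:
L = 1/3217 ≈ 0.00031085
√(L + w(-50)) = √(1/3217 - 63) = √(-202670/3217) = I*√651989390/3217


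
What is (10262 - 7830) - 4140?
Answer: -1708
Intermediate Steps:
(10262 - 7830) - 4140 = 2432 - 4140 = -1708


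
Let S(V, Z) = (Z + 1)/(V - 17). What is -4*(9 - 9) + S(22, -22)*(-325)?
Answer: 1365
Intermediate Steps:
S(V, Z) = (1 + Z)/(-17 + V)
-4*(9 - 9) + S(22, -22)*(-325) = -4*(9 - 9) + ((1 - 22)/(-17 + 22))*(-325) = -4*0 + (-21/5)*(-325) = 0 + ((⅕)*(-21))*(-325) = 0 - 21/5*(-325) = 0 + 1365 = 1365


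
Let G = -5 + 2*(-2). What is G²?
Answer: 81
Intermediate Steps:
G = -9 (G = -5 - 4 = -9)
G² = (-9)² = 81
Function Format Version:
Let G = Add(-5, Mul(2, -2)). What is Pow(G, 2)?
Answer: 81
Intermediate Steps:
G = -9 (G = Add(-5, -4) = -9)
Pow(G, 2) = Pow(-9, 2) = 81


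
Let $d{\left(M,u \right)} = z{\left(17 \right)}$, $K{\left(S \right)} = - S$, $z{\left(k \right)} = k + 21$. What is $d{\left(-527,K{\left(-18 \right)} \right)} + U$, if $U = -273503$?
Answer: $-273465$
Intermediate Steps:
$z{\left(k \right)} = 21 + k$
$d{\left(M,u \right)} = 38$ ($d{\left(M,u \right)} = 21 + 17 = 38$)
$d{\left(-527,K{\left(-18 \right)} \right)} + U = 38 - 273503 = -273465$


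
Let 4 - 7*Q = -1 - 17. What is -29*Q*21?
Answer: -1914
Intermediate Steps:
Q = 22/7 (Q = 4/7 - (-1 - 17)/7 = 4/7 - ⅐*(-18) = 4/7 + 18/7 = 22/7 ≈ 3.1429)
-29*Q*21 = -29*22/7*21 = -638/7*21 = -1914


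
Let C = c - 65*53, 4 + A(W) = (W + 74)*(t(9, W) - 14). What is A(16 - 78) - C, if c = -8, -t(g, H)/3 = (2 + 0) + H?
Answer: 5441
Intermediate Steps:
t(g, H) = -6 - 3*H (t(g, H) = -3*((2 + 0) + H) = -3*(2 + H) = -6 - 3*H)
A(W) = -4 + (-20 - 3*W)*(74 + W) (A(W) = -4 + (W + 74)*((-6 - 3*W) - 14) = -4 + (74 + W)*(-20 - 3*W) = -4 + (-20 - 3*W)*(74 + W))
C = -3453 (C = -8 - 65*53 = -8 - 3445 = -3453)
A(16 - 78) - C = (-1484 - 242*(16 - 78) - 3*(16 - 78)²) - 1*(-3453) = (-1484 - 242*(-62) - 3*(-62)²) + 3453 = (-1484 + 15004 - 3*3844) + 3453 = (-1484 + 15004 - 11532) + 3453 = 1988 + 3453 = 5441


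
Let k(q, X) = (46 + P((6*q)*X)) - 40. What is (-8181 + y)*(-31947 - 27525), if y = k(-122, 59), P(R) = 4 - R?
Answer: -2082531024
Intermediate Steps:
k(q, X) = 10 - 6*X*q (k(q, X) = (46 + (4 - 6*q*X)) - 40 = (46 + (4 - 6*X*q)) - 40 = (50 - 6*X*q) - 40 = 10 - 6*X*q)
y = 43198 (y = 10 - 6*59*(-122) = 10 + 43188 = 43198)
(-8181 + y)*(-31947 - 27525) = (-8181 + 43198)*(-31947 - 27525) = 35017*(-59472) = -2082531024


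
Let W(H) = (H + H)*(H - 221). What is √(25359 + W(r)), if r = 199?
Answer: √16603 ≈ 128.85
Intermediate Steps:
W(H) = 2*H*(-221 + H) (W(H) = (2*H)*(-221 + H) = 2*H*(-221 + H))
√(25359 + W(r)) = √(25359 + 2*199*(-221 + 199)) = √(25359 + 2*199*(-22)) = √(25359 - 8756) = √16603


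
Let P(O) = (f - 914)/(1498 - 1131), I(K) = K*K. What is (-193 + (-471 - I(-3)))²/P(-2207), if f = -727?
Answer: -166224943/1641 ≈ -1.0129e+5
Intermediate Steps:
I(K) = K²
P(O) = -1641/367 (P(O) = (-727 - 914)/(1498 - 1131) = -1641/367)
(-193 + (-471 - I(-3)))²/P(-2207) = (-193 + (-471 - 1*(-3)²))²/(-1641/367) = (-193 + (-471 - 1*9))²*(-367/1641) = (-193 + (-471 - 9))²*(-367/1641) = (-193 - 480)²*(-367/1641) = (-673)²*(-367/1641) = 452929*(-367/1641) = -166224943/1641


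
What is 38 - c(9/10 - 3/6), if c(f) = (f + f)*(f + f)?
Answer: 934/25 ≈ 37.360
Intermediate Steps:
c(f) = 4*f² (c(f) = (2*f)*(2*f) = 4*f²)
38 - c(9/10 - 3/6) = 38 - 4*(9/10 - 3/6)² = 38 - 4*(9*(⅒) - 3*⅙)² = 38 - 4*(9/10 - ½)² = 38 - 4*(⅖)² = 38 - 4*4/25 = 38 - 1*16/25 = 38 - 16/25 = 934/25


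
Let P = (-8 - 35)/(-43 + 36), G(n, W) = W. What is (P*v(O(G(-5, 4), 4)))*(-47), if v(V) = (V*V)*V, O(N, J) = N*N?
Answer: -8278016/7 ≈ -1.1826e+6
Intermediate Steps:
P = 43/7 (P = -43/(-7) = -43*(-⅐) = 43/7 ≈ 6.1429)
O(N, J) = N²
v(V) = V³ (v(V) = V²*V = V³)
(P*v(O(G(-5, 4), 4)))*(-47) = (43*(4²)³/7)*(-47) = ((43/7)*16³)*(-47) = ((43/7)*4096)*(-47) = (176128/7)*(-47) = -8278016/7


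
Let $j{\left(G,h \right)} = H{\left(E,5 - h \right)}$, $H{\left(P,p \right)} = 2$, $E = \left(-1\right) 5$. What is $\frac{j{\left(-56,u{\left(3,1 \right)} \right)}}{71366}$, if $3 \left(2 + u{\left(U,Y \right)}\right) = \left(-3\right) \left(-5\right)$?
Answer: $\frac{1}{35683} \approx 2.8025 \cdot 10^{-5}$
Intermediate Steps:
$u{\left(U,Y \right)} = 3$ ($u{\left(U,Y \right)} = -2 + \frac{\left(-3\right) \left(-5\right)}{3} = -2 + \frac{1}{3} \cdot 15 = -2 + 5 = 3$)
$E = -5$
$j{\left(G,h \right)} = 2$
$\frac{j{\left(-56,u{\left(3,1 \right)} \right)}}{71366} = \frac{2}{71366} = 2 \cdot \frac{1}{71366} = \frac{1}{35683}$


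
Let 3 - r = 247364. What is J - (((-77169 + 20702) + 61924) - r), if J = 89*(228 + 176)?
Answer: -216862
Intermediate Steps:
r = -247361 (r = 3 - 1*247364 = 3 - 247364 = -247361)
J = 35956 (J = 89*404 = 35956)
J - (((-77169 + 20702) + 61924) - r) = 35956 - (((-77169 + 20702) + 61924) - 1*(-247361)) = 35956 - ((-56467 + 61924) + 247361) = 35956 - (5457 + 247361) = 35956 - 1*252818 = 35956 - 252818 = -216862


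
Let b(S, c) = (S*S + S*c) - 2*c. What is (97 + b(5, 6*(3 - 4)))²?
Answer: 10816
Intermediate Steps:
b(S, c) = S² - 2*c + S*c (b(S, c) = (S² + S*c) - 2*c = S² - 2*c + S*c)
(97 + b(5, 6*(3 - 4)))² = (97 + (5² - 12*(3 - 4) + 5*(6*(3 - 4))))² = (97 + (25 - 12*(-1) + 5*(6*(-1))))² = (97 + (25 - 2*(-6) + 5*(-6)))² = (97 + (25 + 12 - 30))² = (97 + 7)² = 104² = 10816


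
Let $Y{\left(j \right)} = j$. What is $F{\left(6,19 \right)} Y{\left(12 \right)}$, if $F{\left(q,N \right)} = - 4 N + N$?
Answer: $-684$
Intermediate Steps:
$F{\left(q,N \right)} = - 3 N$
$F{\left(6,19 \right)} Y{\left(12 \right)} = \left(-3\right) 19 \cdot 12 = \left(-57\right) 12 = -684$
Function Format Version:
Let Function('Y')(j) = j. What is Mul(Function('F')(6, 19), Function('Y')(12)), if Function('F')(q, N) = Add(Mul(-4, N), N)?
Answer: -684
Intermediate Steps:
Function('F')(q, N) = Mul(-3, N)
Mul(Function('F')(6, 19), Function('Y')(12)) = Mul(Mul(-3, 19), 12) = Mul(-57, 12) = -684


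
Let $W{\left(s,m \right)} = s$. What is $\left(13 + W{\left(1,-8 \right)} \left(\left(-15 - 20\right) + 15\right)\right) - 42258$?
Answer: $-42265$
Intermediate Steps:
$\left(13 + W{\left(1,-8 \right)} \left(\left(-15 - 20\right) + 15\right)\right) - 42258 = \left(13 + 1 \left(\left(-15 - 20\right) + 15\right)\right) - 42258 = \left(13 + 1 \left(-35 + 15\right)\right) - 42258 = \left(13 + 1 \left(-20\right)\right) - 42258 = \left(13 - 20\right) - 42258 = -7 - 42258 = -42265$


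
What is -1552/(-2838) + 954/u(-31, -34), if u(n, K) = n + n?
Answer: -652807/43989 ≈ -14.840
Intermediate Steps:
u(n, K) = 2*n
-1552/(-2838) + 954/u(-31, -34) = -1552/(-2838) + 954/((2*(-31))) = -1552*(-1/2838) + 954/(-62) = 776/1419 + 954*(-1/62) = 776/1419 - 477/31 = -652807/43989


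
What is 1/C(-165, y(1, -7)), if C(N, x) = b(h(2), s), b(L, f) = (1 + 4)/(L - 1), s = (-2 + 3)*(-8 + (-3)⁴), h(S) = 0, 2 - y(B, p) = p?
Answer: -⅕ ≈ -0.20000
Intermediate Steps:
y(B, p) = 2 - p
s = 73 (s = 1*(-8 + 81) = 1*73 = 73)
b(L, f) = 5/(-1 + L)
C(N, x) = -5 (C(N, x) = 5/(-1 + 0) = 5/(-1) = 5*(-1) = -5)
1/C(-165, y(1, -7)) = 1/(-5) = -⅕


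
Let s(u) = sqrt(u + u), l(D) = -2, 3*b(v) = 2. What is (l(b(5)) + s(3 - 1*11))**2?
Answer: -12 - 16*I ≈ -12.0 - 16.0*I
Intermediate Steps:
b(v) = 2/3 (b(v) = (1/3)*2 = 2/3)
s(u) = sqrt(2)*sqrt(u) (s(u) = sqrt(2*u) = sqrt(2)*sqrt(u))
(l(b(5)) + s(3 - 1*11))**2 = (-2 + sqrt(2)*sqrt(3 - 1*11))**2 = (-2 + sqrt(2)*sqrt(3 - 11))**2 = (-2 + sqrt(2)*sqrt(-8))**2 = (-2 + sqrt(2)*(2*I*sqrt(2)))**2 = (-2 + 4*I)**2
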